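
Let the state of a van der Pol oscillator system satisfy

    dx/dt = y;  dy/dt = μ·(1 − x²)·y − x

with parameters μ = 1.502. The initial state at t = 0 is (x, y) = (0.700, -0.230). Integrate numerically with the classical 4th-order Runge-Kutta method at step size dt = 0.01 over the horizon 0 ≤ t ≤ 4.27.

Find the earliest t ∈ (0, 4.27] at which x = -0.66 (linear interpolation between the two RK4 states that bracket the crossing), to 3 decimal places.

t = 1.260

t=0.000: state=(0.700, -0.230)
step 1 (dt=0.01): k1=(-0.230, -0.876), k2=(-0.234, -0.879), k3=(-0.234, -0.879), k4=(-0.239, -0.882); state += dt/6·(k1+2k2+2k3+k4)
t=0.010: state=(0.698, -0.239)
t=0.020: state=(0.695, -0.248)
t=0.030: state=(0.693, -0.257)
continuing one RK4 step at a time; state shown every 20 steps (Δt=0.2):
t=0.200: state=(0.636, -0.418)
t=0.400: state=(0.531, -0.639)
t=0.600: state=(0.377, -0.914)
t=0.800: state=(0.160, -1.270)
t=1.000: state=(-0.138, -1.717)
t=1.200: state=(-0.528, -2.165)
t=1.250: state=(-0.638, -2.246)
next step: t=1.260: state=(-0.661, -2.259) — x has crossed -0.66
linear interpolation between t=1.250 (-0.63813) and t=1.260 (-0.66065) → t≈1.260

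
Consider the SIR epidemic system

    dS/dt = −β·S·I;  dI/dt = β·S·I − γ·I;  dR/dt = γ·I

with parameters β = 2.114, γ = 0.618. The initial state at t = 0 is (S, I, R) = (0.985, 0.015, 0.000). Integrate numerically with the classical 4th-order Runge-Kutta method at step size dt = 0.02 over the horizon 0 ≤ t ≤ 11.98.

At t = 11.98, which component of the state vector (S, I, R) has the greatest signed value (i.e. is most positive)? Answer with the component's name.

largest component: R

t=0.000: state=(0.985, 0.015, 0.000)
step 1 (dt=0.02): k1=(-0.031, 0.022, 0.009), k2=(-0.032, 0.022, 0.009), k3=(-0.032, 0.022, 0.009), k4=(-0.032, 0.023, 0.010); state += dt/6·(k1+2k2+2k3+k4)
t=0.020: state=(0.984, 0.015, 0.000)
t=0.040: state=(0.984, 0.016, 0.000)
t=0.060: state=(0.983, 0.016, 0.001)
continuing one RK4 step at a time; state shown every 25 steps (Δt=0.5):
t=0.500: state=(0.962, 0.031, 0.007)
t=1.000: state=(0.918, 0.061, 0.021)
t=1.500: state=(0.839, 0.114, 0.047)
t=2.000: state=(0.715, 0.192, 0.094)
t=2.500: state=(0.558, 0.276, 0.166)
t=3.000: state=(0.402, 0.336, 0.262)
t=3.500: state=(0.278, 0.352, 0.369)
t=4.000: state=(0.194, 0.331, 0.476)
t=4.500: state=(0.139, 0.289, 0.572)
t=5.000: state=(0.105, 0.241, 0.654)
t=5.500: state=(0.084, 0.195, 0.721)
t=6.000: state=(0.070, 0.156, 0.775)
t=6.500: state=(0.060, 0.122, 0.818)
t=7.000: state=(0.054, 0.095, 0.851)
t=7.500: state=(0.049, 0.074, 0.877)
t=8.000: state=(0.046, 0.057, 0.897)
t=8.500: state=(0.043, 0.044, 0.913)
t=9.000: state=(0.042, 0.034, 0.925)
t=9.500: state=(0.040, 0.026, 0.934)
t=10.000: state=(0.039, 0.020, 0.941)
t=10.500: state=(0.039, 0.015, 0.946)
t=11.000: state=(0.038, 0.012, 0.950)
t=11.500: state=(0.038, 0.009, 0.953)
t=11.980: state=(0.037, 0.007, 0.956)
compare at T: S=0.037, I=0.007, R=0.956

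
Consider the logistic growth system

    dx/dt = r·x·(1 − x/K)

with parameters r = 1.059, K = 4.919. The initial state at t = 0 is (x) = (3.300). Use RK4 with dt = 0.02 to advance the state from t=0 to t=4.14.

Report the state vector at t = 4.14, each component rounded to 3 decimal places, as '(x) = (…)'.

(x) = (4.889)

t=0.000: state=(3.300)
step 1 (dt=0.02): k1=(1.150), k2=(1.146), k3=(1.146), k4=(1.142); state += dt/6·(k1+2k2+2k3+k4)
t=0.020: state=(3.323)
t=0.040: state=(3.346)
t=0.060: state=(3.368)
continuing one RK4 step at a time; state shown every 10 steps (Δt=0.2):
t=0.200: state=(3.521)
t=0.400: state=(3.723)
t=0.600: state=(3.904)
t=0.800: state=(4.064)
t=1.000: state=(4.204)
t=1.200: state=(4.324)
t=1.400: state=(4.426)
t=1.600: state=(4.512)
t=1.800: state=(4.585)
t=2.000: state=(4.645)
t=2.200: state=(4.695)
t=2.400: state=(4.736)
t=2.600: state=(4.770)
t=2.800: state=(4.798)
t=3.000: state=(4.820)
t=3.200: state=(4.839)
t=3.400: state=(4.854)
t=3.600: state=(4.866)
t=3.800: state=(4.876)
t=4.000: state=(4.884)
t=4.140: state=(4.889)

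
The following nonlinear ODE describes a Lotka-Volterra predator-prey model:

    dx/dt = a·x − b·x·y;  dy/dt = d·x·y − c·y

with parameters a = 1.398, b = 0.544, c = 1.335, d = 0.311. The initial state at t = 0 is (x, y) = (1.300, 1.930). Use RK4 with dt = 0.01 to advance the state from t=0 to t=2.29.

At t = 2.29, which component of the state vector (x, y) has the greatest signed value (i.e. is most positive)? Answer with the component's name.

t=0.000: state=(1.300, 1.930)
step 1 (dt=0.01): k1=(0.453, -1.796), k2=(0.460, -1.787), k3=(0.460, -1.787), k4=(0.467, -1.777); state += dt/6·(k1+2k2+2k3+k4)
t=0.010: state=(1.305, 1.912)
t=0.020: state=(1.309, 1.894)
t=0.030: state=(1.314, 1.877)
continuing one RK4 step at a time; state shown every 10 steps (Δt=0.1):
t=0.100: state=(1.352, 1.760)
t=0.200: state=(1.419, 1.608)
t=0.300: state=(1.501, 1.472)
t=0.400: state=(1.599, 1.352)
t=0.500: state=(1.714, 1.245)
t=0.600: state=(1.846, 1.152)
t=0.700: state=(1.999, 1.070)
t=0.800: state=(2.173, 0.999)
t=0.900: state=(2.371, 0.938)
t=1.000: state=(2.595, 0.886)
t=1.100: state=(2.847, 0.844)
t=1.200: state=(3.131, 0.810)
t=1.300: state=(3.448, 0.785)
t=1.400: state=(3.801, 0.769)
t=1.500: state=(4.193, 0.762)
t=1.600: state=(4.626, 0.765)
t=1.700: state=(5.102, 0.778)
t=1.800: state=(5.620, 0.805)
t=1.900: state=(6.180, 0.846)
t=2.000: state=(6.778, 0.905)
t=2.100: state=(7.404, 0.988)
t=2.200: state=(8.047, 1.099)
t=2.290: state=(8.621, 1.230)
compare at T: x=8.621, y=1.230

largest component: x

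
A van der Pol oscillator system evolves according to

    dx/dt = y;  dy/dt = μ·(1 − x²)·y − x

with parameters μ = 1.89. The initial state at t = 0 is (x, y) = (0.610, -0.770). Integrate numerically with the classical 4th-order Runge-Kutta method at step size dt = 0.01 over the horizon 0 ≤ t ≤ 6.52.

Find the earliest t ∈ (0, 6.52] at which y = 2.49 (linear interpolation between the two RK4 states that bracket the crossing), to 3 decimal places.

t = 4.010

t=0.000: state=(0.610, -0.770)
step 1 (dt=0.01): k1=(-0.770, -1.524), k2=(-0.778, -1.536), k3=(-0.778, -1.536), k4=(-0.785, -1.548); state += dt/6·(k1+2k2+2k3+k4)
t=0.010: state=(0.602, -0.785)
t=0.020: state=(0.594, -0.801)
t=0.030: state=(0.586, -0.817)
continuing one RK4 step at a time; state shown every 25 steps (Δt=0.25):
t=0.250: state=(0.362, -1.249)
t=0.500: state=(-0.040, -2.023)
t=0.750: state=(-0.666, -2.937)
t=1.000: state=(-1.395, -2.531)
t=1.250: state=(-1.815, -0.857)
t=1.500: state=(-1.902, 0.012)
t=1.750: state=(-1.859, 0.278)
t=2.000: state=(-1.776, 0.372)
t=2.250: state=(-1.676, 0.429)
t=2.500: state=(-1.562, 0.484)
t=2.750: state=(-1.432, 0.555)
t=3.000: state=(-1.282, 0.655)
t=3.250: state=(-1.100, 0.809)
t=3.500: state=(-0.868, 1.068)
t=3.750: state=(-0.548, 1.544)
t=4.000: state=(-0.061, 2.443)
t=4.010: state=(-0.036, 2.490)
next step: t=4.020: state=(-0.011, 2.537) — y has crossed 2.49
linear interpolation between t=4.010 (2.48966) and t=4.020 (2.53737) → t≈4.010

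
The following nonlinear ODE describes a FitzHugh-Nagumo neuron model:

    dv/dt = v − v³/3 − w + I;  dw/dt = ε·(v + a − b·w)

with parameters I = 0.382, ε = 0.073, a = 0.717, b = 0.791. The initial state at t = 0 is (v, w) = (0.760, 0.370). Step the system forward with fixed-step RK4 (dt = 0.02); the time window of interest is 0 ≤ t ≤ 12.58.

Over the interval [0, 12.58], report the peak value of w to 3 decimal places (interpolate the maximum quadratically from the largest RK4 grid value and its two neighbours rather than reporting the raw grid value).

max w = 1.291

t=0.000: state=(0.760, 0.370)
step 1 (dt=0.02): k1=(0.626, 0.086), k2=(0.627, 0.087), k3=(0.627, 0.087), k4=(0.629, 0.087); state += dt/6·(k1+2k2+2k3+k4)
t=0.020: state=(0.773, 0.372)
t=0.040: state=(0.785, 0.373)
t=0.060: state=(0.798, 0.375)
continuing one RK4 step at a time; state shown every 25 steps (Δt=0.5):
t=0.500: state=(1.081, 0.418)
t=1.000: state=(1.351, 0.476)
t=1.500: state=(1.509, 0.540)
t=2.000: state=(1.570, 0.606)
t=2.500: state=(1.577, 0.672)
t=3.000: state=(1.557, 0.735)
t=3.500: state=(1.525, 0.795)
t=4.000: state=(1.487, 0.853)
t=4.500: state=(1.446, 0.907)
t=5.000: state=(1.401, 0.958)
t=5.500: state=(1.354, 1.006)
t=6.000: state=(1.304, 1.051)
t=6.500: state=(1.250, 1.093)
t=7.000: state=(1.191, 1.132)
t=7.500: state=(1.127, 1.167)
t=8.000: state=(1.055, 1.199)
t=8.500: state=(0.973, 1.227)
t=9.000: state=(0.874, 1.251)
t=9.500: state=(0.752, 1.271)
t=10.000: state=(0.589, 1.285)
t=10.500: state=(0.356, 1.291)
t=11.000: state=(-0.005, 1.287)
t=11.500: state=(-0.582, 1.266)
t=12.000: state=(-1.324, 1.222)
t=12.500: state=(-1.822, 1.155)
t=12.580: state=(-1.864, 1.143)
largest grid value and its neighbours: w(10.560)=1.29117, w(10.580)=1.29119, w(10.600)=1.29118
parabola through these three points peaks at t≈10.588 with w≈1.29119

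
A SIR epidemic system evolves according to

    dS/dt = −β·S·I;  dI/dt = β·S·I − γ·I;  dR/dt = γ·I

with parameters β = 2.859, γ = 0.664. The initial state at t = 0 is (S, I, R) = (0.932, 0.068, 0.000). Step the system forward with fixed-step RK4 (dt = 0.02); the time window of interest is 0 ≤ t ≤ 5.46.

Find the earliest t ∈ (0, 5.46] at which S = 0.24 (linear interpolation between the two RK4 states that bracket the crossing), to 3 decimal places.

t=0.000: state=(0.932, 0.068, 0.000)
step 1 (dt=0.02): k1=(-0.181, 0.136, 0.045), k2=(-0.184, 0.138, 0.046), k3=(-0.185, 0.138, 0.046), k4=(-0.188, 0.141, 0.047); state += dt/6·(k1+2k2+2k3+k4)
t=0.020: state=(0.928, 0.071, 0.001)
t=0.040: state=(0.924, 0.074, 0.002)
t=0.060: state=(0.921, 0.077, 0.003)
continuing one RK4 step at a time; state shown every 10 steps (Δt=0.2):
t=0.200: state=(0.889, 0.100, 0.011)
t=0.400: state=(0.829, 0.144, 0.027)
t=0.600: state=(0.752, 0.198, 0.050)
t=0.800: state=(0.660, 0.260, 0.080)
t=1.000: state=(0.559, 0.322, 0.119)
t=1.200: state=(0.458, 0.377, 0.165)
t=1.400: state=(0.364, 0.418, 0.218)
t=1.600: state=(0.285, 0.440, 0.275)
t=1.720: state=(0.245, 0.445, 0.311)
next step: t=1.740: state=(0.239, 0.445, 0.317) — S has crossed 0.24
linear interpolation between t=1.720 (0.24465) and t=1.740 (0.23851) → t≈1.735

t = 1.735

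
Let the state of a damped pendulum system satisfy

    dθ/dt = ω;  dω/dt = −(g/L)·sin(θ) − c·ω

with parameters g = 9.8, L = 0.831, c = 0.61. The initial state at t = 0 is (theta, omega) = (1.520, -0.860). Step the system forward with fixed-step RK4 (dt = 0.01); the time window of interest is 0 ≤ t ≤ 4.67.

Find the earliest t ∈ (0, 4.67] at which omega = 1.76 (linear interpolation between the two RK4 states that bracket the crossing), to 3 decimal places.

t = 1.149

t=0.000: state=(1.520, -0.860)
step 1 (dt=0.01): k1=(-0.860, -11.253), k2=(-0.916, -11.216), k3=(-0.916, -11.216), k4=(-0.972, -11.179); state += dt/6·(k1+2k2+2k3+k4)
t=0.010: state=(1.511, -0.972)
t=0.020: state=(1.501, -1.084)
t=0.030: state=(1.489, -1.194)
continuing one RK4 step at a time; state shown every 20 steps (Δt=0.2):
t=0.200: state=(1.135, -2.918)
t=0.400: state=(0.409, -4.117)
t=0.600: state=(-0.395, -3.622)
t=0.800: state=(-0.948, -1.779)
t=1.000: state=(-1.089, 0.356)
t=1.140: state=(-0.944, 1.683)
next step: t=1.150: state=(-0.926, 1.767) — omega has crossed 1.76
linear interpolation between t=1.140 (1.68312) and t=1.150 (1.76749) → t≈1.149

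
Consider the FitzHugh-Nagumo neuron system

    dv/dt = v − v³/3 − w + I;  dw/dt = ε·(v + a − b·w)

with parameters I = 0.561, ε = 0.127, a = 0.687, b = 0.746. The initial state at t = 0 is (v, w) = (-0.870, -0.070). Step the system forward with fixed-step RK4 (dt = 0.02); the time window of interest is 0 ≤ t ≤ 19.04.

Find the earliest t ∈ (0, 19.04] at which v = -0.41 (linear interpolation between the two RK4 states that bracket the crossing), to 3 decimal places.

t = 7.616

t=0.000: state=(-0.870, -0.070)
step 1 (dt=0.02): k1=(-0.019, -0.017), k2=(-0.019, -0.017), k3=(-0.019, -0.017), k4=(-0.019, -0.017); state += dt/6·(k1+2k2+2k3+k4)
t=0.020: state=(-0.870, -0.070)
t=0.040: state=(-0.871, -0.071)
t=0.060: state=(-0.871, -0.071)
continuing one RK4 step at a time; state shown every 50 steps (Δt=1):
t=1.000: state=(-0.883, -0.087)
t=2.000: state=(-0.881, -0.103)
t=3.000: state=(-0.861, -0.116)
t=4.000: state=(-0.823, -0.124)
t=5.000: state=(-0.763, -0.126)
t=6.000: state=(-0.675, -0.119)
t=7.000: state=(-0.539, -0.099)
t=7.600: state=(-0.414, -0.078)
next step: t=7.620: state=(-0.409, -0.077) — v has crossed -0.41
linear interpolation between t=7.600 (-0.41405) and t=7.620 (-0.40904) → t≈7.616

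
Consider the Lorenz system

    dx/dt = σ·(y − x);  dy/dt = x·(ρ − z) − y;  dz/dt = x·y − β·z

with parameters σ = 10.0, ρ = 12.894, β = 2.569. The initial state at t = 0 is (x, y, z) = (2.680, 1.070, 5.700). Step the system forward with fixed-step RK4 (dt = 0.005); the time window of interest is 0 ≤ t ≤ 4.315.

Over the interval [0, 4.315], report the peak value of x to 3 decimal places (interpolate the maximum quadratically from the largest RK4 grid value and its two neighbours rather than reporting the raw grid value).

max x = 9.098

t=0.000: state=(2.680, 1.070, 5.700)
step 1 (dt=0.005): k1=(-16.100, 18.210, -11.776), k2=(-15.242, 17.953, -11.623), k3=(-15.270, 17.968, -11.623), k4=(-14.438, 17.722, -11.474); state += dt/6·(k1+2k2+2k3+k4)
t=0.005: state=(2.604, 1.160, 5.642)
t=0.010: state=(2.535, 1.247, 5.585)
t=0.015: state=(2.475, 1.333, 5.530)
continuing one RK4 step at a time; state shown every 40 steps (Δt=0.2):
t=0.200: state=(3.146, 4.479, 4.547)
t=0.400: state=(7.280, 9.693, 8.947)
t=0.600: state=(8.183, 5.997, 17.261)
t=0.800: state=(3.367, 1.841, 13.146)
t=1.000: state=(2.286, 2.471, 8.652)
t=1.200: state=(3.661, 4.859, 6.832)
t=1.400: state=(6.870, 8.542, 10.012)
t=1.600: state=(7.534, 6.180, 15.670)
t=1.800: state=(4.182, 2.959, 13.060)
t=2.000: state=(3.306, 3.532, 9.482)
t=2.200: state=(4.726, 5.855, 8.588)
t=2.400: state=(7.036, 7.796, 11.976)
t=2.600: state=(6.427, 5.242, 14.532)
t=2.800: state=(4.302, 3.690, 12.070)
t=3.000: state=(4.182, 4.607, 9.794)
t=3.200: state=(5.648, 6.543, 10.225)
t=3.400: state=(6.761, 6.720, 13.072)
t=3.600: state=(5.576, 4.743, 13.353)
t=3.800: state=(4.501, 4.356, 11.319)
t=4.000: state=(4.947, 5.468, 10.316)
t=4.200: state=(6.106, 6.567, 11.572)
t=4.315: state=(6.374, 6.346, 12.695)
largest grid value and its neighbours: x(0.515)=9.09105, x(0.520)=9.09769, x(0.525)=9.09654
parabola through these three points peaks at t≈0.522 with x≈9.09817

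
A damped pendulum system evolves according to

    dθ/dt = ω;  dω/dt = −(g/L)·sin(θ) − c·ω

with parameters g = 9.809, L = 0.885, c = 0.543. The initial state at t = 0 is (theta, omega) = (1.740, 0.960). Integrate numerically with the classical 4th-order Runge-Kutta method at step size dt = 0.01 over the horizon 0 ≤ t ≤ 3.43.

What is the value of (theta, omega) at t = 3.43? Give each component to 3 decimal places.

(theta, omega) = (-0.566, 1.317)

t=0.000: state=(1.740, 0.960)
step 1 (dt=0.01): k1=(0.960, -11.447), k2=(0.903, -11.406), k3=(0.903, -11.407), k4=(0.846, -11.367); state += dt/6·(k1+2k2+2k3+k4)
t=0.010: state=(1.749, 0.846)
t=0.020: state=(1.757, 0.733)
t=0.030: state=(1.764, 0.620)
continuing one RK4 step at a time; state shown every 20 steps (Δt=0.2):
t=0.200: state=(1.712, -1.201)
t=0.400: state=(1.272, -3.158)
t=0.600: state=(0.493, -4.432)
t=0.800: state=(-0.387, -4.054)
t=1.000: state=(-1.031, -2.236)
t=1.200: state=(-1.260, -0.065)
t=1.400: state=(-1.071, 1.894)
t=1.600: state=(-0.544, 3.224)
t=1.800: state=(0.133, 3.301)
t=2.000: state=(0.689, 2.085)
t=2.200: state=(0.931, 0.308)
t=2.400: state=(0.819, -1.371)
t=2.600: state=(0.421, -2.467)
t=2.800: state=(-0.099, -2.539)
t=3.000: state=(-0.526, -1.598)
t=3.200: state=(-0.706, -0.179)
t=3.400: state=(-0.603, 1.153)
t=3.430: state=(-0.566, 1.317)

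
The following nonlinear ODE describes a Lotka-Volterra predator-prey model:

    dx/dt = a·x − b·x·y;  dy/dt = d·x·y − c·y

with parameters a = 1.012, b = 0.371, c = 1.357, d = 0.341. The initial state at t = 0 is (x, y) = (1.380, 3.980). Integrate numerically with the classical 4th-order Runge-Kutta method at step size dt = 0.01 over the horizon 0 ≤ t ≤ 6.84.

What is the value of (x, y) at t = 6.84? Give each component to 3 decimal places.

(x, y) = (1.430, 1.631)

t=0.000: state=(1.380, 3.980)
step 1 (dt=0.01): k1=(-0.641, -3.528), k2=(-0.631, -3.517), k3=(-0.631, -3.517), k4=(-0.620, -3.505); state += dt/6·(k1+2k2+2k3+k4)
t=0.010: state=(1.374, 3.945)
t=0.020: state=(1.368, 3.910)
t=0.030: state=(1.362, 3.875)
continuing one RK4 step at a time; state shown every 25 steps (Δt=0.25):
t=0.250: state=(1.277, 3.173)
t=0.500: state=(1.265, 2.517)
t=0.750: state=(1.322, 2.001)
t=1.000: state=(1.442, 1.603)
t=1.250: state=(1.624, 1.301)
t=1.500: state=(1.875, 1.075)
t=1.750: state=(2.203, 0.910)
t=2.000: state=(2.622, 0.796)
t=2.250: state=(3.148, 0.724)
t=2.500: state=(3.798, 0.693)
t=2.750: state=(4.585, 0.705)
t=3.000: state=(5.517, 0.772)
t=3.250: state=(6.575, 0.920)
t=3.500: state=(7.684, 1.203)
t=3.750: state=(8.660, 1.724)
t=4.000: state=(9.145, 2.636)
t=4.250: state=(8.671, 4.046)
t=4.500: state=(7.107, 5.682)
t=4.750: state=(5.094, 6.807)
t=5.000: state=(3.441, 6.947)
t=5.250: state=(2.385, 6.318)
t=5.500: state=(1.785, 5.363)
t=5.750: state=(1.464, 4.381)
t=6.000: state=(1.309, 3.509)
t=6.250: state=(1.261, 2.787)
t=6.500: state=(1.289, 2.212)
t=6.750: state=(1.382, 1.765)
t=6.840: state=(1.430, 1.631)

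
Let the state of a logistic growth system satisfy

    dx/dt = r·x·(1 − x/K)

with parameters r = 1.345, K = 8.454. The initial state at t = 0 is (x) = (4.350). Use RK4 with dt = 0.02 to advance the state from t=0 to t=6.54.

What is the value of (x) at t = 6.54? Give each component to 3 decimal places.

t=0.000: state=(4.350)
step 1 (dt=0.02): k1=(2.840), k2=(2.839), k3=(2.839), k4=(2.838); state += dt/6·(k1+2k2+2k3+k4)
t=0.020: state=(4.407)
t=0.040: state=(4.463)
t=0.060: state=(4.520)
continuing one RK4 step at a time; state shown every 25 steps (Δt=0.5):
t=0.500: state=(5.706)
t=1.000: state=(6.786)
t=1.500: state=(7.512)
t=2.000: state=(7.945)
t=2.500: state=(8.186)
t=3.000: state=(8.315)
t=3.500: state=(8.383)
t=4.000: state=(8.417)
t=4.500: state=(8.435)
t=5.000: state=(8.444)
t=5.500: state=(8.449)
t=6.000: state=(8.452)
t=6.500: state=(8.453)
t=6.540: state=(8.453)

(x) = (8.453)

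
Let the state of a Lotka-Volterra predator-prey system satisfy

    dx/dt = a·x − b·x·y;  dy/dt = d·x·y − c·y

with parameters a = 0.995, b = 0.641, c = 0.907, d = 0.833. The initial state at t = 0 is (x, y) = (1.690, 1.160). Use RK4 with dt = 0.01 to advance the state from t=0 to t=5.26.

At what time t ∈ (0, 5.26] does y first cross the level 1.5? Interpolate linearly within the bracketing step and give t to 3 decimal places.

t=0.000: state=(1.690, 1.160)
step 1 (dt=0.01): k1=(0.425, 0.581), k2=(0.422, 0.584), k3=(0.422, 0.584), k4=(0.420, 0.588); state += dt/6·(k1+2k2+2k3+k4)
t=0.010: state=(1.694, 1.166)
t=0.020: state=(1.698, 1.172)
t=0.030: state=(1.703, 1.178)
continuing one RK4 step at a time; state shown every 20 steps (Δt=0.2):
t=0.200: state=(1.763, 1.290)
t=0.400: state=(1.805, 1.450)
t=0.450: state=(1.810, 1.494)
next step: t=0.460: state=(1.810, 1.503) — y has crossed 1.5
linear interpolation between t=0.450 (1.49369) and t=0.460 (1.50269) → t≈0.457

t = 0.457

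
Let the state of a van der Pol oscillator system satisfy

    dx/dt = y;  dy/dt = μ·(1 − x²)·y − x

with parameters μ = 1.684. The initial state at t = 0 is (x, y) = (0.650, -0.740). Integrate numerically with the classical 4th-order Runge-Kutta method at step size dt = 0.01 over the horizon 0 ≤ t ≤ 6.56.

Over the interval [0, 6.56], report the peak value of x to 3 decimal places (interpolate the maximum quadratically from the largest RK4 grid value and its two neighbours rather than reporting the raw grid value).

max x = 2.017

t=0.000: state=(0.650, -0.740)
step 1 (dt=0.01): k1=(-0.740, -1.370), k2=(-0.747, -1.379), k3=(-0.747, -1.379), k4=(-0.754, -1.388); state += dt/6·(k1+2k2+2k3+k4)
t=0.010: state=(0.643, -0.754)
t=0.020: state=(0.635, -0.768)
t=0.030: state=(0.627, -0.782)
continuing one RK4 step at a time; state shown every 25 steps (Δt=0.25):
t=0.250: state=(0.417, -1.155)
t=0.500: state=(0.054, -1.787)
t=0.750: state=(-0.494, -2.591)
t=1.000: state=(-1.184, -2.681)
t=1.250: state=(-1.703, -1.345)
t=1.500: state=(-1.882, -0.224)
t=1.750: state=(-1.874, 0.213)
t=2.000: state=(-1.798, 0.370)
t=2.250: state=(-1.695, 0.451)
t=2.500: state=(-1.574, 0.519)
t=2.750: state=(-1.434, 0.599)
t=3.000: state=(-1.272, 0.709)
t=3.250: state=(-1.075, 0.878)
t=3.500: state=(-0.824, 1.156)
t=3.750: state=(-0.479, 1.650)
t=4.000: state=(0.032, 2.509)
t=4.250: state=(0.785, 3.409)
t=4.500: state=(1.577, 2.512)
t=4.750: state=(1.960, 0.680)
t=5.000: state=(2.015, -0.091)
t=5.250: state=(1.959, -0.312)
t=5.500: state=(1.870, -0.391)
t=5.750: state=(1.765, -0.441)
t=6.000: state=(1.649, -0.492)
t=6.250: state=(1.518, -0.556)
t=6.500: state=(1.369, -0.645)
t=6.560: state=(1.329, -0.671)
largest grid value and its neighbours: x(4.940)=2.01689, x(4.950)=2.01696, x(4.960)=2.01683
parabola through these three points peaks at t≈4.949 with x≈2.01696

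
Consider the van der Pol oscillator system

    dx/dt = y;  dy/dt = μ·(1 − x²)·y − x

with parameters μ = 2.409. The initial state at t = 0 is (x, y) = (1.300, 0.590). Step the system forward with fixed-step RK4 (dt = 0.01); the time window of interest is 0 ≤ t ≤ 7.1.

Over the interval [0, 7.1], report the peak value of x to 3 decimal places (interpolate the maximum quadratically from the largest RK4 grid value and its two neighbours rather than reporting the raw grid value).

max x = 2.022

t=0.000: state=(1.300, 0.590)
step 1 (dt=0.01): k1=(0.590, -2.281), k2=(0.579, -2.275), k3=(0.579, -2.275), k4=(0.567, -2.269); state += dt/6·(k1+2k2+2k3+k4)
t=0.010: state=(1.306, 0.567)
t=0.020: state=(1.311, 0.545)
t=0.030: state=(1.317, 0.522)
continuing one RK4 step at a time; state shown every 25 steps (Δt=0.25):
t=0.250: state=(1.382, 0.095)
t=0.500: state=(1.364, -0.212)
t=0.750: state=(1.286, -0.402)
t=1.000: state=(1.165, -0.563)
t=1.250: state=(1.001, -0.765)
t=1.500: state=(0.771, -1.105)
t=1.750: state=(0.420, -1.795)
t=2.000: state=(-0.190, -3.236)
t=2.250: state=(-1.177, -4.144)
t=2.500: state=(-1.890, -1.352)
t=2.750: state=(-2.016, -0.003)
t=3.000: state=(-1.979, 0.232)
t=3.250: state=(-1.914, 0.281)
t=3.500: state=(-1.840, 0.305)
t=3.750: state=(-1.761, 0.328)
t=4.000: state=(-1.676, 0.356)
t=4.250: state=(-1.583, 0.392)
t=4.500: state=(-1.479, 0.439)
t=4.750: state=(-1.362, 0.506)
t=5.000: state=(-1.224, 0.606)
t=5.250: state=(-1.054, 0.769)
t=5.500: state=(-0.828, 1.066)
t=5.750: state=(-0.495, 1.678)
t=6.000: state=(0.071, 3.003)
t=6.250: state=(1.028, 4.308)
t=6.500: state=(1.842, 1.749)
t=6.750: state=(2.021, 0.082)
t=7.000: state=(1.993, -0.218)
t=7.100: state=(1.969, -0.250)
largest grid value and its neighbours: x(6.780)=2.02201, x(6.790)=2.02202, x(6.800)=2.02183
parabola through these three points peaks at t≈6.785 with x≈2.02204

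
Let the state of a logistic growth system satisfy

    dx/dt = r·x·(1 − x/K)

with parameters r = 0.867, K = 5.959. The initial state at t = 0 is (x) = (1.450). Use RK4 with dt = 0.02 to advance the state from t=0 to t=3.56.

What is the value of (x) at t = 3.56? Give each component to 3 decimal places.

(x) = (5.218)

t=0.000: state=(1.450)
step 1 (dt=0.02): k1=(0.951), k2=(0.955), k3=(0.955), k4=(0.960); state += dt/6·(k1+2k2+2k3+k4)
t=0.020: state=(1.469)
t=0.040: state=(1.488)
t=0.060: state=(1.508)
continuing one RK4 step at a time; state shown every 10 steps (Δt=0.2):
t=0.200: state=(1.649)
t=0.400: state=(1.863)
t=0.600: state=(2.092)
t=0.800: state=(2.333)
t=1.000: state=(2.583)
t=1.200: state=(2.839)
t=1.400: state=(3.098)
t=1.600: state=(3.354)
t=1.800: state=(3.605)
t=2.000: state=(3.847)
t=2.200: state=(4.077)
t=2.400: state=(4.293)
t=2.600: state=(4.493)
t=2.800: state=(4.676)
t=3.000: state=(4.842)
t=3.200: state=(4.991)
t=3.400: state=(5.123)
t=3.560: state=(5.218)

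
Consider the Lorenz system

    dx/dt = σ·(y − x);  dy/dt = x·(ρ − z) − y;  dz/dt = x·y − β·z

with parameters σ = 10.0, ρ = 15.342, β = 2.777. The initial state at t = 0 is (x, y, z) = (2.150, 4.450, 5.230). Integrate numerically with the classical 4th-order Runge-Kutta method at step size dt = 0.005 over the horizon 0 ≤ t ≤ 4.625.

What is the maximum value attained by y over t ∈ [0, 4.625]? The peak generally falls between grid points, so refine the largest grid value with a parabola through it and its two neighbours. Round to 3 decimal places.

t=0.000: state=(2.150, 4.450, 5.230)
step 1 (dt=0.005): k1=(23.000, 17.291, -4.956), k2=(22.857, 17.856, -4.571), k3=(22.875, 17.849, -4.572), k4=(22.749, 18.410, -4.182); state += dt/6·(k1+2k2+2k3+k4)
t=0.005: state=(2.264, 4.539, 5.207)
t=0.010: state=(2.378, 4.634, 5.188)
t=0.015: state=(2.490, 4.734, 5.173)
continuing one RK4 step at a time; state shown every 40 steps (Δt=0.2):
t=0.200: state=(7.656, 11.116, 9.315)
t=0.400: state=(9.550, 6.397, 21.334)
t=0.600: state=(2.986, 1.224, 14.749)
t=0.800: state=(2.023, 2.417, 9.015)
t=1.000: state=(4.193, 6.085, 7.148)
t=1.200: state=(9.136, 11.189, 14.218)
t=1.400: state=(7.190, 4.053, 19.226)
t=1.600: state=(3.076, 2.402, 12.870)
t=1.800: state=(3.602, 4.659, 9.026)
t=2.000: state=(7.103, 9.287, 11.199)
t=2.200: state=(8.677, 7.240, 18.598)
t=2.400: state=(4.610, 3.161, 15.209)
t=2.600: state=(3.863, 4.396, 10.855)
t=2.800: state=(6.253, 7.942, 11.088)
t=3.000: state=(8.443, 8.167, 16.887)
t=3.200: state=(5.686, 4.163, 16.092)
t=3.400: state=(4.352, 4.534, 12.151)
t=3.600: state=(5.973, 7.248, 11.620)
t=3.800: state=(7.944, 8.082, 15.782)
t=4.000: state=(6.228, 4.962, 16.166)
t=4.200: state=(4.826, 4.808, 12.984)
t=4.400: state=(5.918, 6.879, 12.203)
t=4.600: state=(7.521, 7.765, 15.177)
t=4.625: state=(7.553, 7.567, 15.557)
largest grid value and its neighbours: y(0.260)=12.42728, y(0.265)=12.43773, y(0.270)=12.42900
parabola through these three points peaks at t≈0.265 with y≈12.43774

max y = 12.438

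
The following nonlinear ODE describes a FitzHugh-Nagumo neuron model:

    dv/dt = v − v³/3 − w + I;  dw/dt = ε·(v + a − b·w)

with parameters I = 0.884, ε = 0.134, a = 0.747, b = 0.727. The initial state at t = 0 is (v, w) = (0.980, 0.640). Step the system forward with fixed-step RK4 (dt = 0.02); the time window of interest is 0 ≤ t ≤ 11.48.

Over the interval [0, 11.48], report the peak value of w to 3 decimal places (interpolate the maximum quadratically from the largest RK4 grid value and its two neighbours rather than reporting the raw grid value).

t=0.000: state=(0.980, 0.640)
step 1 (dt=0.02): k1=(0.910, 0.169), k2=(0.909, 0.170), k3=(0.909, 0.170), k4=(0.907, 0.171); state += dt/6·(k1+2k2+2k3+k4)
t=0.020: state=(0.998, 0.643)
t=0.040: state=(1.016, 0.647)
t=0.060: state=(1.034, 0.650)
continuing one RK4 step at a time; state shown every 25 steps (Δt=0.5):
t=0.500: state=(1.384, 0.737)
t=1.000: state=(1.607, 0.849)
t=1.500: state=(1.672, 0.966)
t=2.000: state=(1.661, 1.078)
t=2.500: state=(1.621, 1.183)
t=3.000: state=(1.568, 1.280)
t=3.500: state=(1.509, 1.368)
t=4.000: state=(1.447, 1.449)
t=4.500: state=(1.381, 1.521)
t=5.000: state=(1.312, 1.586)
t=5.500: state=(1.238, 1.643)
t=6.000: state=(1.158, 1.692)
t=6.500: state=(1.070, 1.733)
t=7.000: state=(0.969, 1.766)
t=7.500: state=(0.851, 1.791)
t=8.000: state=(0.703, 1.805)
t=8.500: state=(0.508, 1.808)
t=9.000: state=(0.226, 1.796)
t=9.500: state=(-0.210, 1.761)
t=10.000: state=(-0.860, 1.692)
t=10.500: state=(-1.524, 1.581)
t=11.000: state=(-1.847, 1.442)
t=11.480: state=(-1.909, 1.305)
largest grid value and its neighbours: w(8.340)=1.80891, w(8.360)=1.80892, w(8.380)=1.80891
parabola through these three points peaks at t≈8.362 with w≈1.80892

max w = 1.809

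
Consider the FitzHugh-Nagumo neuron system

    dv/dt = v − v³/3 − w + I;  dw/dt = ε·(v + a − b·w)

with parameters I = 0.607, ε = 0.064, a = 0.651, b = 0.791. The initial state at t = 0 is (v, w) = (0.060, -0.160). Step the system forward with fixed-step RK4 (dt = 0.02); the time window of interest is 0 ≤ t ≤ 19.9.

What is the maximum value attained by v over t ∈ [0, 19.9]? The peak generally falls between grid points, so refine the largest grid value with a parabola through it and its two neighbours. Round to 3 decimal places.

max v = 1.927

t=0.000: state=(0.060, -0.160)
step 1 (dt=0.02): k1=(0.827, 0.054), k2=(0.835, 0.054), k3=(0.835, 0.054), k4=(0.842, 0.055); state += dt/6·(k1+2k2+2k3+k4)
t=0.020: state=(0.077, -0.159)
t=0.040: state=(0.094, -0.158)
t=0.060: state=(0.111, -0.157)
continuing one RK4 step at a time; state shown every 50 steps (Δt=1):
t=1.000: state=(1.245, -0.073)
t=2.000: state=(1.901, 0.076)
t=3.000: state=(1.912, 0.232)
t=4.000: state=(1.860, 0.379)
t=5.000: state=(1.802, 0.515)
t=6.000: state=(1.744, 0.641)
t=7.000: state=(1.685, 0.757)
t=8.000: state=(1.624, 0.864)
t=9.000: state=(1.562, 0.961)
t=10.000: state=(1.498, 1.050)
t=11.000: state=(1.431, 1.130)
t=12.000: state=(1.360, 1.202)
t=13.000: state=(1.283, 1.266)
t=14.000: state=(1.199, 1.321)
t=15.000: state=(1.102, 1.369)
t=16.000: state=(0.984, 1.407)
t=17.000: state=(0.826, 1.435)
t=18.000: state=(0.578, 1.449)
t=19.000: state=(0.077, 1.441)
t=19.900: state=(-0.947, 1.392)
largest grid value and its neighbours: v(2.440)=1.92712, v(2.460)=1.92714, v(2.480)=1.92711
parabola through these three points peaks at t≈2.459 with v≈1.92714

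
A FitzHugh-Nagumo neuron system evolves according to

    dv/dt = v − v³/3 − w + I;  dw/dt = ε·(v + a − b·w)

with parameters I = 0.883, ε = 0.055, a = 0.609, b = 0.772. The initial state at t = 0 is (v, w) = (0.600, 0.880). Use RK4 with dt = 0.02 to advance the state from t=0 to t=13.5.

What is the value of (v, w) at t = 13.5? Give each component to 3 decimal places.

t=0.000: state=(0.600, 0.880)
step 1 (dt=0.02): k1=(0.531, 0.029), k2=(0.534, 0.029), k3=(0.534, 0.029), k4=(0.537, 0.030); state += dt/6·(k1+2k2+2k3+k4)
t=0.020: state=(0.611, 0.881)
t=0.040: state=(0.621, 0.881)
t=0.060: state=(0.632, 0.882)
continuing one RK4 step at a time; state shown every 25 steps (Δt=0.5):
t=0.500: state=(0.898, 0.898)
t=1.000: state=(1.211, 0.925)
t=1.500: state=(1.448, 0.958)
t=2.000: state=(1.575, 0.996)
t=2.500: state=(1.623, 1.036)
t=3.000: state=(1.631, 1.075)
t=3.500: state=(1.621, 1.113)
t=4.000: state=(1.604, 1.150)
t=4.500: state=(1.583, 1.186)
t=5.000: state=(1.562, 1.220)
t=5.500: state=(1.539, 1.253)
t=6.000: state=(1.516, 1.285)
t=6.500: state=(1.492, 1.316)
t=7.000: state=(1.468, 1.345)
t=7.500: state=(1.444, 1.373)
t=8.000: state=(1.419, 1.399)
t=8.500: state=(1.394, 1.425)
t=9.000: state=(1.368, 1.449)
t=9.500: state=(1.342, 1.472)
t=10.000: state=(1.315, 1.494)
t=10.500: state=(1.288, 1.515)
t=11.000: state=(1.260, 1.534)
t=11.500: state=(1.230, 1.552)
t=12.000: state=(1.200, 1.569)
t=12.500: state=(1.168, 1.585)
t=13.000: state=(1.135, 1.600)
t=13.500: state=(1.099, 1.613)

(v, w) = (1.099, 1.613)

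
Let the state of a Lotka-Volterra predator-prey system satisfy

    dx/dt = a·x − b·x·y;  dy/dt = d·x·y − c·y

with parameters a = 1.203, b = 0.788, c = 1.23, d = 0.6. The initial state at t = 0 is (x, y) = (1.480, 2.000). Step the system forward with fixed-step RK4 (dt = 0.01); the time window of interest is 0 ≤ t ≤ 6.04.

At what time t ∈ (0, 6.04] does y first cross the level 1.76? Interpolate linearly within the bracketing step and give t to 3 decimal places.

t = 0.331

t=0.000: state=(1.480, 2.000)
step 1 (dt=0.01): k1=(-0.552, -0.684), k2=(-0.547, -0.686), k3=(-0.547, -0.686), k4=(-0.542, -0.688); state += dt/6·(k1+2k2+2k3+k4)
t=0.010: state=(1.475, 1.993)
t=0.020: state=(1.469, 1.986)
t=0.030: state=(1.464, 1.979)
continuing one RK4 step at a time; state shown every 20 steps (Δt=0.2):
t=0.200: state=(1.389, 1.857)
t=0.330: state=(1.349, 1.761)
next step: t=0.340: state=(1.347, 1.753) — y has crossed 1.76
linear interpolation between t=0.330 (1.76070) and t=0.340 (1.75330) → t≈0.331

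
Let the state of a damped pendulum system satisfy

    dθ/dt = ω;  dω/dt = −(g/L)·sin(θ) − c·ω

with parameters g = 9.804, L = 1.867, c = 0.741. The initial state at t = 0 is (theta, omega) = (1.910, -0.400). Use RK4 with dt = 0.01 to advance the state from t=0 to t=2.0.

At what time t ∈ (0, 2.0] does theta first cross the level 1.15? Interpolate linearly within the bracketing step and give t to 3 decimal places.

t = 0.511

t=0.000: state=(1.910, -0.400)
step 1 (dt=0.01): k1=(-0.400, -4.656), k2=(-0.423, -4.642), k3=(-0.423, -4.642), k4=(-0.446, -4.629); state += dt/6·(k1+2k2+2k3+k4)
t=0.010: state=(1.906, -0.446)
t=0.020: state=(1.901, -0.493)
t=0.030: state=(1.896, -0.538)
continuing one RK4 step at a time; state shown every 10 steps (Δt=0.1):
t=0.100: state=(1.847, -0.853)
t=0.200: state=(1.740, -1.285)
t=0.300: state=(1.591, -1.697)
t=0.400: state=(1.402, -2.080)
t=0.500: state=(1.176, -2.416)
t=0.510: state=(1.152, -2.447)
next step: t=0.520: state=(1.127, -2.476) — theta has crossed 1.15
linear interpolation between t=0.510 (1.15204) and t=0.520 (1.12743) → t≈0.511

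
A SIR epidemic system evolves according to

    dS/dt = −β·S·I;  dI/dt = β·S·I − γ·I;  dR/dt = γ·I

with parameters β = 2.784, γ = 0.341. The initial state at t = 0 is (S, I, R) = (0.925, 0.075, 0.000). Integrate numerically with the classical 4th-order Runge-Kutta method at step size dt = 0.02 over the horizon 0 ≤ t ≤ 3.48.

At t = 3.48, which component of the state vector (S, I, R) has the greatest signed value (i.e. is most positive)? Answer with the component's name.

t=0.000: state=(0.925, 0.075, 0.000)
step 1 (dt=0.02): k1=(-0.193, 0.168, 0.026), k2=(-0.197, 0.171, 0.026), k3=(-0.197, 0.171, 0.026), k4=(-0.201, 0.174, 0.027); state += dt/6·(k1+2k2+2k3+k4)
t=0.020: state=(0.921, 0.078, 0.001)
t=0.040: state=(0.917, 0.082, 0.001)
t=0.060: state=(0.913, 0.086, 0.002)
continuing one RK4 step at a time; state shown every 10 steps (Δt=0.2):
t=0.200: state=(0.878, 0.116, 0.006)
t=0.400: state=(0.811, 0.173, 0.016)
t=0.600: state=(0.721, 0.248, 0.030)
t=0.800: state=(0.613, 0.336, 0.050)
t=1.000: state=(0.496, 0.428, 0.076)
t=1.200: state=(0.381, 0.510, 0.108)
t=1.400: state=(0.282, 0.573, 0.146)
t=1.600: state=(0.203, 0.611, 0.186)
t=1.800: state=(0.143, 0.628, 0.228)
t=2.000: state=(0.101, 0.628, 0.271)
t=2.200: state=(0.071, 0.615, 0.314)
t=2.400: state=(0.051, 0.594, 0.355)
t=2.600: state=(0.037, 0.568, 0.395)
t=2.800: state=(0.027, 0.540, 0.433)
t=3.000: state=(0.020, 0.511, 0.468)
t=3.200: state=(0.015, 0.482, 0.502)
t=3.400: state=(0.012, 0.454, 0.534)
t=3.480: state=(0.011, 0.443, 0.546)
compare at T: S=0.011, I=0.443, R=0.546

largest component: R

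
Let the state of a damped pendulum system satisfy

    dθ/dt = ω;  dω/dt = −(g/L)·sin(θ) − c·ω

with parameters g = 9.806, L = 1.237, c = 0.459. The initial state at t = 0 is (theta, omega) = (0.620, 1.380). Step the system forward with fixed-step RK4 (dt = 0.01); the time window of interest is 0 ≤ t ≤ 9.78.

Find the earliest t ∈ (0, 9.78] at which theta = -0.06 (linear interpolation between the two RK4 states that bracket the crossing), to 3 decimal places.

t=0.000: state=(0.620, 1.380)
step 1 (dt=0.01): k1=(1.380, -5.239), k2=(1.354, -5.272), k3=(1.354, -5.271), k4=(1.327, -5.302); state += dt/6·(k1+2k2+2k3+k4)
t=0.010: state=(0.634, 1.327)
t=0.020: state=(0.647, 1.274)
t=0.030: state=(0.659, 1.220)
continuing one RK4 step at a time; state shown every 50 steps (Δt=0.5):
t=0.500: state=(0.621, -1.271)
t=0.890: state=(-0.058, -1.857)
next step: t=0.900: state=(-0.077, -1.843) — theta has crossed -0.06
linear interpolation between t=0.890 (-0.05841) and t=0.900 (-0.07691) → t≈0.891

t = 0.891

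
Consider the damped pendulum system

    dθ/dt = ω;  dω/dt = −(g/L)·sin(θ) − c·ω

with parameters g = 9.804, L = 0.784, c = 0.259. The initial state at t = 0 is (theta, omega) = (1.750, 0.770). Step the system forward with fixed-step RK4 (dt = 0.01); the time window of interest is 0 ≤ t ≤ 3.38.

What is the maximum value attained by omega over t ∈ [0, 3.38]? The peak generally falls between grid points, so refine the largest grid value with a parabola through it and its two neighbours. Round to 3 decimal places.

max omega = 4.553

t=0.000: state=(1.750, 0.770)
step 1 (dt=0.01): k1=(0.770, -12.504), k2=(0.707, -12.479), k3=(0.708, -12.480), k4=(0.645, -12.456); state += dt/6·(k1+2k2+2k3+k4)
t=0.010: state=(1.757, 0.645)
t=0.020: state=(1.763, 0.521)
t=0.030: state=(1.767, 0.397)
continuing one RK4 step at a time; state shown every 20 steps (Δt=0.2):
t=0.200: state=(1.659, -1.668)
t=0.400: state=(1.090, -3.957)
t=0.600: state=(0.147, -5.150)
t=0.800: state=(-0.811, -4.075)
t=1.000: state=(-1.395, -1.680)
t=1.200: state=(-1.478, 0.831)
t=1.400: state=(-1.076, 3.130)
t=1.600: state=(-0.286, 4.503)
t=1.800: state=(0.588, 3.888)
t=2.000: state=(1.168, 1.785)
t=2.200: state=(1.283, -0.629)
t=2.400: state=(0.932, -2.803)
t=2.600: state=(0.226, -4.002)
t=2.800: state=(-0.544, -3.391)
t=3.000: state=(-1.040, -1.445)
t=3.200: state=(-1.103, 0.810)
t=3.380: state=(-0.790, 2.582)
largest grid value and its neighbours: omega(1.630)=4.54901, omega(1.640)=4.55313, omega(1.650)=4.55159
parabola through these three points peaks at t≈1.642 with omega≈4.55328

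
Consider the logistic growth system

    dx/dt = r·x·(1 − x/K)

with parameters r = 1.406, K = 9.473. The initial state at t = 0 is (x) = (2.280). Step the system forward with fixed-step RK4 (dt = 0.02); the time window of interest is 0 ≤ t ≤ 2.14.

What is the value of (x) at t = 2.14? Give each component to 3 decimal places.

(x) = (8.197)

t=0.000: state=(2.280)
step 1 (dt=0.02): k1=(2.434), k2=(2.452), k3=(2.452), k4=(2.470); state += dt/6·(k1+2k2+2k3+k4)
t=0.020: state=(2.329)
t=0.040: state=(2.379)
t=0.060: state=(2.429)
continuing one RK4 step at a time; state shown every 5 steps (Δt=0.1):
t=0.100: state=(2.532)
t=0.200: state=(2.801)
t=0.300: state=(3.087)
t=0.400: state=(3.386)
t=0.500: state=(3.698)
t=0.600: state=(4.019)
t=0.700: state=(4.347)
t=0.800: state=(4.679)
t=0.900: state=(5.012)
t=1.000: state=(5.342)
t=1.100: state=(5.666)
t=1.200: state=(5.981)
t=1.300: state=(6.285)
t=1.400: state=(6.575)
t=1.500: state=(6.850)
t=1.600: state=(7.108)
t=1.700: state=(7.349)
t=1.800: state=(7.572)
t=1.900: state=(7.776)
t=2.000: state=(7.963)
t=2.100: state=(8.133)
t=2.140: state=(8.197)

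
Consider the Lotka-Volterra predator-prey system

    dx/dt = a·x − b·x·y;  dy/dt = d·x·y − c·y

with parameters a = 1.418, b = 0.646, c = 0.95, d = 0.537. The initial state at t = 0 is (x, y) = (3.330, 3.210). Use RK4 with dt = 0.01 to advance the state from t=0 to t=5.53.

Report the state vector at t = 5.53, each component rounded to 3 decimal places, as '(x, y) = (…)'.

(x, y) = (3.626, 2.749)

t=0.000: state=(3.330, 3.210)
step 1 (dt=0.01): k1=(-2.183, 2.691), k2=(-2.205, 2.683), k3=(-2.205, 2.683), k4=(-2.226, 2.675); state += dt/6·(k1+2k2+2k3+k4)
t=0.010: state=(3.308, 3.237)
t=0.020: state=(3.285, 3.263)
t=0.030: state=(3.263, 3.290)
continuing one RK4 step at a time; state shown every 20 steps (Δt=0.2):
t=0.200: state=(2.826, 3.698)
t=0.400: state=(2.274, 4.022)
t=0.600: state=(1.780, 4.131)
t=0.800: state=(1.391, 4.046)
t=1.000: state=(1.110, 3.823)
t=1.200: state=(0.916, 3.523)
t=1.400: state=(0.788, 3.191)
t=1.600: state=(0.708, 2.858)
t=1.800: state=(0.664, 2.544)
t=2.000: state=(0.646, 2.257)
t=2.200: state=(0.652, 2.000)
t=2.400: state=(0.679, 1.777)
t=2.600: state=(0.726, 1.584)
t=2.800: state=(0.794, 1.421)
t=3.000: state=(0.885, 1.286)
t=3.200: state=(1.003, 1.176)
t=3.400: state=(1.151, 1.092)
t=3.600: state=(1.333, 1.031)
t=3.800: state=(1.553, 0.996)
t=4.000: state=(1.815, 0.986)
t=4.200: state=(2.120, 1.007)
t=4.400: state=(2.463, 1.065)
t=4.600: state=(2.833, 1.170)
t=4.800: state=(3.202, 1.338)
t=5.000: state=(3.523, 1.589)
t=5.200: state=(3.728, 1.942)
t=5.400: state=(3.743, 2.403)
t=5.530: state=(3.626, 2.749)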